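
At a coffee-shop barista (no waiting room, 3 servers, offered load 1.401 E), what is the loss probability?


B(c,a) = (a^c/c!) / Σ_{k=0}^{c} a^k/k!
a^3/3! = 0.458314
Σ terms (k=0..3): 1.00000 + 1.40100 + 0.98140 + 0.45831 = 3.840715
B = 0.458314/3.840715 = 0.119330

Final: 0.119330


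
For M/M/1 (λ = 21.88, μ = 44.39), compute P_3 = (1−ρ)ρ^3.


ρ = 21.88/44.39 = 0.4929
P_n = (1−ρ)·ρ^n = (1 − 0.4929)·0.4929^3 = 0.5071·0.119753 = 0.060726

Final: 0.060726


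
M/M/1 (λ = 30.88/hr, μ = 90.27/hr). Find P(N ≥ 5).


ρ = 30.88/90.27 = 0.3421
P(N ≥ n) = ρ^n = 0.3421^5 = 0.004685

Final: 0.004685


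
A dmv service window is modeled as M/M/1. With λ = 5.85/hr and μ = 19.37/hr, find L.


ρ = λ/μ = 5.85/19.37 = 0.3020
L = ρ/(1−ρ) = 0.3020/(1 − 0.3020) = 0.3020/0.6980 = 0.4327

Final: 0.4327


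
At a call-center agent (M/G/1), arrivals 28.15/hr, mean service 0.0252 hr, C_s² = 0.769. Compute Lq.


ρ = λ·E[S] = 28.15·0.0252 = 0.7094
Lq = ρ²(1+C_s²)/(2(1−ρ)) = 0.5032·(1+0.769)/(2·0.2906)
= 0.5032·1.7690/0.5812 = 1.53155

Final: 1.53155


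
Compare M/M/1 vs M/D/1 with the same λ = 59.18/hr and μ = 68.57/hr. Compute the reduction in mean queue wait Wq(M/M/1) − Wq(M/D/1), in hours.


ρ = 59.18/68.57 = 0.8631
Wq(M/M/1) = ρ/(μ−λ) = 0.8631/9.39 = 0.09191 hr
Wq(M/D/1) = ρ/(2(μ−λ)) = 0.04596 hr
Savings = 0.09191 − 0.04596 = 0.04596 hr

Final: 0.04596 hr


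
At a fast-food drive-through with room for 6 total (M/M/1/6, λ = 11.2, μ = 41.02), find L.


ρ = 11.2/41.02 = 0.2730
L = ρ[1 − (K+1)ρ^K + Kρ^(K+1)] / [(1−ρ)(1−ρ^(K+1))]
Numerator: 0.2730·(1 − 7·0.0004143 + 6·0.0001131) = 0.272431
Denominator: (0.7270)·(0.999887) = 0.726880
L = 0.272431/0.726880 = 0.3748

Final: 0.3748


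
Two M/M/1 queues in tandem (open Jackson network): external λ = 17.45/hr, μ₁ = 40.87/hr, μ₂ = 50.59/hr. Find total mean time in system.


Each node sees arrival rate λ = 17.45/hr (tandem ⇒ throughput preserved).
W₁ = 1/(μ₁−λ) = 1/(40.87−17.45) = 0.04270 hr
W₂ = 1/(μ₂−λ) = 1/(50.59−17.45) = 0.03018 hr
W_total = W₁ + W₂ = 0.04270 + 0.03018 = 0.07287 hr

Final: 0.07287 hr


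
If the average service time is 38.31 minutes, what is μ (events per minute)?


μ = 1/(service time) in consistent units.
1 minute = 1 min, so μ = 1/38.31 = 0.02610 per minute

Final: 0.02610 /min


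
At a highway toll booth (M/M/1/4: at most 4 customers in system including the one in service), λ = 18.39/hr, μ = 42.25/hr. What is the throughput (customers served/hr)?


ρ = 0.4353; P_K = (1−ρ)ρ^4/(1−ρ^5) = 0.020592
λ_eff = λ(1 − P_K) = 18.39·(1 − 0.020592) = 18.39·0.979408 = 18.0113 /hr

Final: 18.0113 /hr


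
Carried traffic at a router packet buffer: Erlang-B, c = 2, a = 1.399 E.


B(2,1.399) = 0.289732 (Erlang-B)
Carried load = a(1 − B) = 1.399·(1 − 0.289732) = 1.399·0.710268 = 0.9937 E

Final: 0.9937 Erlangs


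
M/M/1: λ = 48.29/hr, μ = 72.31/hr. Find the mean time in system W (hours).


W = 1/(μ−λ) = 1/(72.31 − 48.29) = 1/24.02 = 0.04163 hr

Final: 0.04163 hr


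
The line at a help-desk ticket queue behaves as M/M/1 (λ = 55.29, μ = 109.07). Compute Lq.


ρ = 55.29/109.07 = 0.5069
Lq = ρ²/(1−ρ) = 0.2570/0.4931 = 0.5212

Final: 0.5212


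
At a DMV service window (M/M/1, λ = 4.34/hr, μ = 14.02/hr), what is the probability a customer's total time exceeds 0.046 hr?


W ~ Exponential(μ−λ) for M/M/1.
μ − λ = 14.02 − 4.34 = 9.6800
P(W > t) = e^{−(μ−λ)t} = e^{−0.4453} = 0.640645

Final: 0.640645


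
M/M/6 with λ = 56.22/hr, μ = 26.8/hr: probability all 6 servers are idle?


a = λ/μ = 56.22/26.8 = 2.0978; ρ = a/c = 0.3496
Σ_{k=0}^{5} a^k/k! (terms k=0..5) = 1.00000 + 2.09776 + 2.20030 + 1.53857 + 0.80689 + 0.33853 = 7.98205
Tail: a^6/(6!(1−ρ)) = 85.21897/(720·0.6504) = 0.18199
P₀ = 1/(7.98205 + 0.18199) = 1/8.16404 = 0.122488

Final: 0.122488


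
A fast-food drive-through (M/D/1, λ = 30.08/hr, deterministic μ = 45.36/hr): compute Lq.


ρ = 30.08/45.36 = 0.6631
M/D/1: Lq = ρ²/(2(1−ρ)) = 0.4398/(2·0.3369) = 0.65272

Final: 0.65272


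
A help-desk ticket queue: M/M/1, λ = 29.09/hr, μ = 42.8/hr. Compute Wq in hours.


ρ = 29.09/42.8 = 0.6797
Wq = ρ/(μ−λ) = 0.6797/(42.8 − 29.09) = 0.6797/13.71 = 0.04957 hr

Final: 0.04957 hr


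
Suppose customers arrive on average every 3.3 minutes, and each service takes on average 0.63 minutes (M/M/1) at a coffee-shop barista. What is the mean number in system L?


λ = 60/3.3 = 18.1818 /hr
μ = 60/0.63 = 95.2381 /hr
ρ = λ/μ = 18.1818/95.2381 = 0.1909
L = ρ/(1−ρ) = 0.1909/0.8091 = 0.2360

Final: 0.2360


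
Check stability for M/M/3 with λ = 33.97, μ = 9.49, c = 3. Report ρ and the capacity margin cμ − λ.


Total capacity cμ = 3·9.49 = 28.47/hr
ρ = λ/(cμ) = 33.97/28.47 = 1.1932
Stable ⇔ ρ < 1: NO
Spare capacity = cμ − λ = 28.47 − 33.97 = -5.50/hr

Final: ρ = 1.1932; unstable; margin = -5.50/hr


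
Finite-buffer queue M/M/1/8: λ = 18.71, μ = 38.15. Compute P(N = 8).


ρ = λ/μ = 18.71/38.15 = 0.4904
P_K = (1−ρ)ρ^K/(1−ρ^(K+1)) = (0.5096·0.003347)/(1 − 0.001641)
= 0.001705/0.998359 = 0.001708

Final: 0.001708


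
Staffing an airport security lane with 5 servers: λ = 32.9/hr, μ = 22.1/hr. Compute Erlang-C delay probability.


a = λ/μ = 1.4887; ρ = a/5 = 0.2977
P₀ = 0.225324 (from M/M/c formula)
C(c,a) = [a^c/(c!(1−ρ))]·P₀ = [7.31170/(120·0.7023)]·0.225324
= 0.08676·0.225324 = 0.019550

Final: 0.019550


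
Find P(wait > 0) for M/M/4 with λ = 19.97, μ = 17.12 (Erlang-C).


a = λ/μ = 1.1665; ρ = a/4 = 0.2916
P₀ = 0.310537 (from M/M/c formula)
C(c,a) = [a^c/(c!(1−ρ))]·P₀ = [1.85139/(24·0.7084)]·0.310537
= 0.10890·0.310537 = 0.033817

Final: 0.033817


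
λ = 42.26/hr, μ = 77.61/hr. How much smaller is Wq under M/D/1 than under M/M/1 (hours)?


ρ = 42.26/77.61 = 0.5445
Wq(M/M/1) = ρ/(μ−λ) = 0.5445/35.35 = 0.01540 hr
Wq(M/D/1) = ρ/(2(μ−λ)) = 0.007702 hr
Savings = 0.01540 − 0.007702 = 0.007702 hr

Final: 0.007702 hr


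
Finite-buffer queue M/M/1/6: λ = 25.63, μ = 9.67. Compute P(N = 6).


ρ = λ/μ = 25.63/9.67 = 2.6505
P_K = (1−ρ)ρ^K/(1−ρ^(K+1)) = (-1.6505·346.683197)/(1 − 918.871803)
= -572.188606/-917.871803 = 0.623386

Final: 0.623386


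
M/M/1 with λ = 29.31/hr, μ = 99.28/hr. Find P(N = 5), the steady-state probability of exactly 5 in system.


ρ = 29.31/99.28 = 0.2952
P_n = (1−ρ)·ρ^n = (1 − 0.2952)·0.2952^5 = 0.7048·0.002243 = 0.001581

Final: 0.001581


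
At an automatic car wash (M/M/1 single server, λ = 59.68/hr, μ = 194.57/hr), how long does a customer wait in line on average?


ρ = 59.68/194.57 = 0.3067
Wq = ρ/(μ−λ) = 0.3067/(194.57 − 59.68) = 0.3067/134.89 = 0.002274 hr

Final: 0.002274 hr


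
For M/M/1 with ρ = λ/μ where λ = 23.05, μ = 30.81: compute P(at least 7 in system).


ρ = 23.05/30.81 = 0.7481
P(N ≥ n) = ρ^n = 0.7481^7 = 0.131176

Final: 0.131176


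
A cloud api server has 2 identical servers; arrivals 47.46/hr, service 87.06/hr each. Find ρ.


ρ = λ/(cμ) = 47.46/(2·87.06) = 47.46/174.12 = 0.2726

Final: 0.2726


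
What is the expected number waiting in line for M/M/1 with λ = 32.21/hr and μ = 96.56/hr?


ρ = 32.21/96.56 = 0.3336
Lq = ρ²/(1−ρ) = 0.1113/0.6664 = 0.1670

Final: 0.1670


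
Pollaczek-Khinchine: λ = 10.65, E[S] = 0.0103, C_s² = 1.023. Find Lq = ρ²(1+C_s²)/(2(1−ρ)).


ρ = λ·E[S] = 10.65·0.0103 = 0.1097
Lq = ρ²(1+C_s²)/(2(1−ρ)) = 0.01203·(1+1.023)/(2·0.8903)
= 0.01203·2.0230/1.7806 = 0.01367

Final: 0.01367


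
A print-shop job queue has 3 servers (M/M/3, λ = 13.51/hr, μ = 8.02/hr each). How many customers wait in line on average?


a = λ/μ = 1.6845; ρ = a/3 = 0.5615
P₀ = 0.168911
Lq = P₀·a^c·ρ / (c!·(1−ρ)²) = 0.168911·4.78017·0.5615/(6·0.19227)
= 0.39300

Final: 0.39300


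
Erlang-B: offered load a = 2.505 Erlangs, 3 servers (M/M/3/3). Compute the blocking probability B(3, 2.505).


B(c,a) = (a^c/c!) / Σ_{k=0}^{c} a^k/k!
a^3/3! = 2.619823
Σ terms (k=0..3): 1.00000 + 2.50500 + 3.13751 + 2.61982 = 9.262335
B = 2.619823/9.262335 = 0.282847

Final: 0.282847


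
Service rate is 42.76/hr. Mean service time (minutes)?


Mean service time = 1/μ = 1/42.76 hour = 0.02339 hour
In minutes: 0.02339 × 60 = 1.4032 min

Final: 1.4032 min


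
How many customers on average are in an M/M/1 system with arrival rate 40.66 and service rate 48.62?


ρ = λ/μ = 40.66/48.62 = 0.8363
L = ρ/(1−ρ) = 0.8363/(1 − 0.8363) = 0.8363/0.1637 = 5.1080

Final: 5.1080


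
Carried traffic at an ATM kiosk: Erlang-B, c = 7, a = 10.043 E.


B(7,10.043) = 0.410954 (Erlang-B)
Carried load = a(1 − B) = 10.043·(1 − 0.410954) = 10.043·0.589046 = 5.9158 E

Final: 5.9158 Erlangs


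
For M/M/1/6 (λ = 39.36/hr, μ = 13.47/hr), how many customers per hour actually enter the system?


ρ = 2.9220; P_K = (1−ρ)ρ^6/(1−ρ^7) = 0.658136
λ_eff = λ(1 − P_K) = 39.36·(1 − 0.658136) = 39.36·0.341864 = 13.4558 /hr

Final: 13.4558 /hr


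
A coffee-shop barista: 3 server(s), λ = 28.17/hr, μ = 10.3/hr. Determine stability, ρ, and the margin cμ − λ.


Total capacity cμ = 3·10.3 = 30.90/hr
ρ = λ/(cμ) = 28.17/30.90 = 0.9117
Stable ⇔ ρ < 1: YES
Spare capacity = cμ − λ = 30.90 − 28.17 = 2.73/hr

Final: ρ = 0.9117; stable; margin = 2.73/hr


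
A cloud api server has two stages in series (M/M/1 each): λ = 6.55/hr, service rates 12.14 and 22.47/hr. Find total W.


Each node sees arrival rate λ = 6.55/hr (tandem ⇒ throughput preserved).
W₁ = 1/(μ₁−λ) = 1/(12.14−6.55) = 0.17889 hr
W₂ = 1/(μ₂−λ) = 1/(22.47−6.55) = 0.06281 hr
W_total = W₁ + W₂ = 0.17889 + 0.06281 = 0.24170 hr

Final: 0.24170 hr


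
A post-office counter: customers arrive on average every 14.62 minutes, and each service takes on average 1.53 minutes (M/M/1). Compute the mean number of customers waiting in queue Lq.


λ = 60/14.62 = 4.1040 /hr
μ = 60/1.53 = 39.2157 /hr
ρ = λ/μ = 4.1040/39.2157 = 0.1047
Lq = ρ²/(1−ρ) = 0.01095/0.8953 = 0.01223

Final: 0.01223


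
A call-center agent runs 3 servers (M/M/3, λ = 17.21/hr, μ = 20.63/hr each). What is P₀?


a = λ/μ = 17.21/20.63 = 0.8342; ρ = a/c = 0.2781
Σ_{k=0}^{2} a^k/k! (terms k=0..2) = 1.00000 + 0.83422 + 0.34796 = 2.18219
Tail: a^3/(3!(1−ρ)) = 0.58056/(6·0.7219) = 0.13403
P₀ = 1/(2.18219 + 0.13403) = 1/2.31621 = 0.431739

Final: 0.431739


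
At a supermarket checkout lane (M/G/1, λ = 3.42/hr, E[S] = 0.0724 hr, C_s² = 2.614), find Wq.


ρ = λ·E[S] = 3.42·0.0724 = 0.2476
E[S²] = E[S]²(1+C_s²) = 0.0724²·(1+2.614) = 0.018944
Wq = λ·E[S²]/(2(1−ρ)) = 3.42·0.018944/(2·0.7524) = 0.04305 hr

Final: 0.04305 hr


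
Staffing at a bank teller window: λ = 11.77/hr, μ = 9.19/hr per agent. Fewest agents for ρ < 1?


Stability requires cμ > λ ⇔ c > λ/μ.
λ/μ = 11.77/9.19 = 1.2807
Minimum integer c = ⌊1.2807⌋ + 1 = 2
Check: 2·9.19 = 18.38 > 11.77, while 1·9.19 = 9.19 ≤ 11.77

Final: 2 servers


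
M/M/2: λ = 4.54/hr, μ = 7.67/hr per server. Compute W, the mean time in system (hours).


a = 0.5919; ρ = 0.2960; P₀ = 0.543260
Lq = P₀·a^c·ρ/(c!(1−ρ)²) = 0.05682
Wq = Lq/λ = 0.05682/4.54 = 0.01252 hr
W = Wq + 1/μ = 0.01252 + 0.13038 = 0.14289 hr

Final: 0.14289 hr


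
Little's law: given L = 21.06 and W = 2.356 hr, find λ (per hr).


λ = L/W = 21.06/2.356 = 8.9389 /hr

Final: 8.9389 /hr


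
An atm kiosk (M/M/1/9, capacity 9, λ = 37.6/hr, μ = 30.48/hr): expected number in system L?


ρ = 37.6/30.48 = 1.2336
L = ρ[1 − (K+1)ρ^K + Kρ^(K+1)] / [(1−ρ)(1−ρ^(K+1))]
Numerator: 1.2336·(1 − 10·6.615397 + 9·8.160726) = 10.229672
Denominator: (-0.2336)·(-7.160726) = 1.672716
L = 10.229672/1.672716 = 6.1156

Final: 6.1156


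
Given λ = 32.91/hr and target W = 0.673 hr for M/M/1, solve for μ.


W = 1/(μ−λ) ⇒ μ − λ = 1/W = 1/0.673 = 1.4859
μ = λ + 1/W = 32.91 + 1.4859 = 34.3959 per hr

Final: 34.3959 /hr


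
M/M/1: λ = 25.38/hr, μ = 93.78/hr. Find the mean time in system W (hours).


W = 1/(μ−λ) = 1/(93.78 − 25.38) = 1/68.40 = 0.01462 hr

Final: 0.01462 hr


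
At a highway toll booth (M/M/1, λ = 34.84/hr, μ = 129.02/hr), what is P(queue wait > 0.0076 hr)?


ρ = 34.84/129.02 = 0.2700
P(Wq > t) = ρ·e^{−(μ−λ)t} = 0.2700·e^{−0.7158}
= 0.2700·0.488817 = 0.131998

Final: 0.131998


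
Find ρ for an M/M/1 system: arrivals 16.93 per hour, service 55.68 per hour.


ρ = λ/μ = 16.93/55.68 = 0.3041

Final: 0.3041


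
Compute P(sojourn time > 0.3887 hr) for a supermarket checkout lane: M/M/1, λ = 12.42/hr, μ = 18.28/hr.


W ~ Exponential(μ−λ) for M/M/1.
μ − λ = 18.28 − 12.42 = 5.8600
P(W > t) = e^{−(μ−λ)t} = e^{−2.2778} = 0.102511

Final: 0.102511


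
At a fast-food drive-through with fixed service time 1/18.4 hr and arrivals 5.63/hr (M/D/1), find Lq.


ρ = 5.63/18.4 = 0.3060
M/D/1: Lq = ρ²/(2(1−ρ)) = 0.09362/(2·0.6940) = 0.06745

Final: 0.06745


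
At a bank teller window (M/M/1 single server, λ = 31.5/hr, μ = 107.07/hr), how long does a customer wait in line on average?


ρ = 31.5/107.07 = 0.2942
Wq = ρ/(μ−λ) = 0.2942/(107.07 − 31.5) = 0.2942/75.57 = 0.003893 hr

Final: 0.003893 hr


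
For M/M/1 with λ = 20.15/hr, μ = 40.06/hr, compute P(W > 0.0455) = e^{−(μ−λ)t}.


W ~ Exponential(μ−λ) for M/M/1.
μ − λ = 40.06 − 20.15 = 19.9100
P(W > t) = e^{−(μ−λ)t} = e^{−0.9059} = 0.404176

Final: 0.404176


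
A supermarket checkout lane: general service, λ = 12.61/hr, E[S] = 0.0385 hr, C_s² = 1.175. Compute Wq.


ρ = λ·E[S] = 12.61·0.0385 = 0.4855
E[S²] = E[S]²(1+C_s²) = 0.0385²·(1+1.175) = 0.003224
Wq = λ·E[S²]/(2(1−ρ)) = 12.61·0.003224/(2·0.5145) = 0.03951 hr

Final: 0.03951 hr


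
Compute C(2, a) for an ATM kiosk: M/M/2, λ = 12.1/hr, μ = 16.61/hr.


a = λ/μ = 0.7285; ρ = a/2 = 0.3642
P₀ = 0.466019 (from M/M/c formula)
C(c,a) = [a^c/(c!(1−ρ))]·P₀ = [0.53068/(2·0.6358)]·0.466019
= 0.41736·0.466019 = 0.194496

Final: 0.194496


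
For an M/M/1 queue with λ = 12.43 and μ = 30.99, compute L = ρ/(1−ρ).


ρ = λ/μ = 12.43/30.99 = 0.4011
L = ρ/(1−ρ) = 0.4011/(1 − 0.4011) = 0.4011/0.5989 = 0.6697

Final: 0.6697


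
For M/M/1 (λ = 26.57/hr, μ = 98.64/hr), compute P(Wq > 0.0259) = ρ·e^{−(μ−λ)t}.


ρ = 26.57/98.64 = 0.2694
P(Wq > t) = ρ·e^{−(μ−λ)t} = 0.2694·e^{−1.8666}
= 0.2694·0.154647 = 0.041656

Final: 0.041656


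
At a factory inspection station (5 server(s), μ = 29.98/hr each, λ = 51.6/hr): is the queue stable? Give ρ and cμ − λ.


Total capacity cμ = 5·29.98 = 149.90/hr
ρ = λ/(cμ) = 51.6/149.90 = 0.3442
Stable ⇔ ρ < 1: YES
Spare capacity = cμ − λ = 149.90 − 51.6 = 98.30/hr

Final: ρ = 0.3442; stable; margin = 98.30/hr


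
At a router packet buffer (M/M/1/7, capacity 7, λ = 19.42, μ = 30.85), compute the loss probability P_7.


ρ = λ/μ = 19.42/30.85 = 0.6295
P_K = (1−ρ)ρ^K/(1−ρ^(K+1)) = (0.3705·0.039170)/(1 − 0.024658)
= 0.014513/0.975342 = 0.014880

Final: 0.014880


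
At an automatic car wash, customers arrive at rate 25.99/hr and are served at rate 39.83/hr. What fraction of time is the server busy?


ρ = λ/μ = 25.99/39.83 = 0.6525

Final: 0.6525


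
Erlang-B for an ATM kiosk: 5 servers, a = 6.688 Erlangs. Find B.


B(c,a) = (a^c/c!) / Σ_{k=0}^{c} a^k/k!
a^5/5! = 111.506472
Σ terms (k=0..5): 1.00000 + 6.68800 + 22.36467 + 49.85831 + 83.36309 + 111.50647 = 274.780545
B = 111.506472/274.780545 = 0.405802

Final: 0.405802


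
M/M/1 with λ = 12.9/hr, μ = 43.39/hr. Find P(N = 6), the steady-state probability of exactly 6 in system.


ρ = 12.9/43.39 = 0.2973
P_n = (1−ρ)·ρ^n = (1 − 0.2973)·0.2973^6 = 0.7027·0.0006906 = 0.0004853

Final: 0.0004853


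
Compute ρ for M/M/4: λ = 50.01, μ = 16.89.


ρ = λ/(cμ) = 50.01/(4·16.89) = 50.01/67.56 = 0.7402

Final: 0.7402


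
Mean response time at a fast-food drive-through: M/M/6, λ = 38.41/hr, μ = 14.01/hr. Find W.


a = 2.7416; ρ = 0.4569; P₀ = 0.063836
Lq = P₀·a^c·ρ/(c!(1−ρ)²) = 0.05833
Wq = Lq/λ = 0.05833/38.41 = 0.001519 hr
W = Wq + 1/μ = 0.001519 + 0.07138 = 0.07290 hr

Final: 0.07290 hr


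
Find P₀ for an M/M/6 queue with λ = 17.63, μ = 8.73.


a = λ/μ = 17.63/8.73 = 2.0195; ρ = a/c = 0.3366
Σ_{k=0}^{5} a^k/k! (terms k=0..5) = 1.00000 + 2.01947 + 2.03914 + 1.37266 + 0.69301 + 0.27990 = 7.40419
Tail: a^6/(6!(1−ρ)) = 67.83103/(720·0.6634) = 0.14201
P₀ = 1/(7.40419 + 0.14201) = 1/7.54619 = 0.132517

Final: 0.132517


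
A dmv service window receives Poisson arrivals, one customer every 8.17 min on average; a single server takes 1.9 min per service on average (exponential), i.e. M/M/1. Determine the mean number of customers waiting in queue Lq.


λ = 60/8.17 = 7.3439 /hr
μ = 60/1.9 = 31.5789 /hr
ρ = λ/μ = 7.3439/31.5789 = 0.2326
Lq = ρ²/(1−ρ) = 0.05408/0.7674 = 0.07047

Final: 0.07047


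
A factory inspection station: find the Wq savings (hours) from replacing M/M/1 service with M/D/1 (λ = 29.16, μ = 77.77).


ρ = 29.16/77.77 = 0.3750
Wq(M/M/1) = ρ/(μ−λ) = 0.3750/48.61 = 0.007713 hr
Wq(M/D/1) = ρ/(2(μ−λ)) = 0.003857 hr
Savings = 0.007713 − 0.003857 = 0.003857 hr

Final: 0.003857 hr


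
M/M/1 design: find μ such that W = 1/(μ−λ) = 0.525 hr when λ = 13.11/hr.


W = 1/(μ−λ) ⇒ μ − λ = 1/W = 1/0.525 = 1.9048
μ = λ + 1/W = 13.11 + 1.9048 = 15.0148 per hr

Final: 15.0148 /hr


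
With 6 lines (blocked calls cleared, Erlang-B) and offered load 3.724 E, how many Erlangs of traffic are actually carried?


B(6,3.724) = 0.097609 (Erlang-B)
Carried load = a(1 − B) = 3.724·(1 − 0.097609) = 3.724·0.902391 = 3.3605 E

Final: 3.3605 Erlangs


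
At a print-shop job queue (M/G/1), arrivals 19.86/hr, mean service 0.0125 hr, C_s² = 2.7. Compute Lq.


ρ = λ·E[S] = 19.86·0.0125 = 0.2482
Lq = ρ²(1+C_s²)/(2(1−ρ)) = 0.06163·(1+2.7)/(2·0.7518)
= 0.06163·3.7000/1.5035 = 0.15166

Final: 0.15166


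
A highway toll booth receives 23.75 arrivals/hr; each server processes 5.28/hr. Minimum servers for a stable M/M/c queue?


Stability requires cμ > λ ⇔ c > λ/μ.
λ/μ = 23.75/5.28 = 4.4981
Minimum integer c = ⌊4.4981⌋ + 1 = 5
Check: 5·5.28 = 26.40 > 23.75, while 4·5.28 = 21.12 ≤ 23.75

Final: 5 servers


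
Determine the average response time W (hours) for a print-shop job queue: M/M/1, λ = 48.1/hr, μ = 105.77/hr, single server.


W = 1/(μ−λ) = 1/(105.77 − 48.1) = 1/57.67 = 0.01734 hr

Final: 0.01734 hr


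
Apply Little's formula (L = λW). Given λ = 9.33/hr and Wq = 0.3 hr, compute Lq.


Lq = λWq = 9.33·0.3 = 2.7990

Final: 2.7990


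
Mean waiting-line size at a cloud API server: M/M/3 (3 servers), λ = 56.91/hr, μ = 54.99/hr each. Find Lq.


a = λ/μ = 1.0349; ρ = a/3 = 0.3450
P₀ = 0.350573
Lq = P₀·a^c·ρ / (c!·(1−ρ)²) = 0.350573·1.10845·0.3450/(6·0.42906)
= 0.05207

Final: 0.05207


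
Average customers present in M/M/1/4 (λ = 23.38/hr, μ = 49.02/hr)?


ρ = 23.38/49.02 = 0.4769
L = ρ[1 − (K+1)ρ^K + Kρ^(K+1)] / [(1−ρ)(1−ρ^(K+1))]
Numerator: 0.4769·(1 − 5·0.051747 + 4·0.024681) = 0.400631
Denominator: (0.5231)·(0.975319) = 0.510143
L = 0.400631/0.510143 = 0.7853

Final: 0.7853


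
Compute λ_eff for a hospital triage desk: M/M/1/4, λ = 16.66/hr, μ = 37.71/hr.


ρ = 0.4418; P_K = (1−ρ)ρ^4/(1−ρ^5) = 0.021629
λ_eff = λ(1 − P_K) = 16.66·(1 − 0.021629) = 16.66·0.978371 = 16.2997 /hr

Final: 16.2997 /hr


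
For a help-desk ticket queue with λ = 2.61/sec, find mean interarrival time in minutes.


Mean interarrival time = 1/λ = 1/2.61 second = 0.38314 second
In minutes: 0.38314 × 0.0166667 = 0.006386 min

Final: 0.006386 min


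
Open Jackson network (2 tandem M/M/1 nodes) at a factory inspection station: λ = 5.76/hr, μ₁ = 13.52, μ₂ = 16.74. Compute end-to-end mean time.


Each node sees arrival rate λ = 5.76/hr (tandem ⇒ throughput preserved).
W₁ = 1/(μ₁−λ) = 1/(13.52−5.76) = 0.12887 hr
W₂ = 1/(μ₂−λ) = 1/(16.74−5.76) = 0.09107 hr
W_total = W₁ + W₂ = 0.12887 + 0.09107 = 0.21994 hr

Final: 0.21994 hr


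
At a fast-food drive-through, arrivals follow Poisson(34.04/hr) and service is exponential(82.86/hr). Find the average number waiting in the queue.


ρ = 34.04/82.86 = 0.4108
Lq = ρ²/(1−ρ) = 0.1688/0.5892 = 0.2864

Final: 0.2864


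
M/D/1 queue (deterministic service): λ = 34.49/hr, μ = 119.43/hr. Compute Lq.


ρ = 34.49/119.43 = 0.2888
M/D/1: Lq = ρ²/(2(1−ρ)) = 0.08340/(2·0.7112) = 0.05863

Final: 0.05863


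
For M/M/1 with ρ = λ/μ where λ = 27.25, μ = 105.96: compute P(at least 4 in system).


ρ = 27.25/105.96 = 0.2572
P(N ≥ n) = ρ^n = 0.2572^4 = 0.004374

Final: 0.004374


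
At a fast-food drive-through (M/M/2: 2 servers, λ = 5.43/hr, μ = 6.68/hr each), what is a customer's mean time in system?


a = 0.8129; ρ = 0.4064; P₀ = 0.422033
Lq = P₀·a^c·ρ/(c!(1−ρ)²) = 0.16085
Wq = Lq/λ = 0.16085/5.43 = 0.02962 hr
W = Wq + 1/μ = 0.02962 + 0.14970 = 0.17932 hr

Final: 0.17932 hr


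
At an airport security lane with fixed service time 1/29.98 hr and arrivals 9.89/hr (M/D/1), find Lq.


ρ = 9.89/29.98 = 0.3299
M/D/1: Lq = ρ²/(2(1−ρ)) = 0.1088/(2·0.6701) = 0.08120

Final: 0.08120


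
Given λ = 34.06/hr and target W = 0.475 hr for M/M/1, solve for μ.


W = 1/(μ−λ) ⇒ μ − λ = 1/W = 1/0.475 = 2.1053
μ = λ + 1/W = 34.06 + 2.1053 = 36.1653 per hr

Final: 36.1653 /hr


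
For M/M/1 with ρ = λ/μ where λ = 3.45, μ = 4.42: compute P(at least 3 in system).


ρ = 3.45/4.42 = 0.7805
P(N ≥ n) = ρ^n = 0.7805^3 = 0.475544

Final: 0.475544


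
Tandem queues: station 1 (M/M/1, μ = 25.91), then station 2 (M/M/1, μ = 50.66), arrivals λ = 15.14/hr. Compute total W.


Each node sees arrival rate λ = 15.14/hr (tandem ⇒ throughput preserved).
W₁ = 1/(μ₁−λ) = 1/(25.91−15.14) = 0.09285 hr
W₂ = 1/(μ₂−λ) = 1/(50.66−15.14) = 0.02815 hr
W_total = W₁ + W₂ = 0.09285 + 0.02815 = 0.12100 hr

Final: 0.12100 hr


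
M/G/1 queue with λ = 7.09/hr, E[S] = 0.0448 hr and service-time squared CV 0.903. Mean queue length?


ρ = λ·E[S] = 7.09·0.0448 = 0.3176
Lq = ρ²(1+C_s²)/(2(1−ρ)) = 0.1009·(1+0.903)/(2·0.6824)
= 0.1009·1.9030/1.3647 = 0.14068

Final: 0.14068


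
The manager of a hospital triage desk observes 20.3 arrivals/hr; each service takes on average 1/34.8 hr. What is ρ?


ρ = λ/μ = 20.3/34.8 = 0.5833

Final: 0.5833


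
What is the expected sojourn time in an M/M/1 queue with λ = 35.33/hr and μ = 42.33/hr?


W = 1/(μ−λ) = 1/(42.33 − 35.33) = 1/7.00 = 0.1429 hr

Final: 0.1429 hr


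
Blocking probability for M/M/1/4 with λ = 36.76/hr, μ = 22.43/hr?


ρ = λ/μ = 36.76/22.43 = 1.6389
P_K = (1−ρ)ρ^K/(1−ρ^(K+1)) = (-0.6389·7.214146)/(1 − 11.823094)
= -4.608948/-10.823094 = 0.425844

Final: 0.425844


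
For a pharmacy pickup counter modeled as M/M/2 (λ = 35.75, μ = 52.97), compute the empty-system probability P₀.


a = λ/μ = 35.75/52.97 = 0.6749; ρ = a/c = 0.3375
Σ_{k=0}^{1} a^k/k! (terms k=0..1) = 1.00000 + 0.67491 = 1.67491
Tail: a^2/(2!(1−ρ)) = 0.45550/(2·0.6625) = 0.34375
P₀ = 1/(1.67491 + 0.34375) = 1/2.01866 = 0.495377

Final: 0.495377


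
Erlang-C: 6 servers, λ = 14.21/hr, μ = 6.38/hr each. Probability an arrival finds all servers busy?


a = λ/μ = 2.2273; ρ = a/6 = 0.3712
P₀ = 0.107516 (from M/M/c formula)
C(c,a) = [a^c/(c!(1−ρ))]·P₀ = [122.07884/(720·0.6288)]·0.107516
= 0.26965·0.107516 = 0.028992

Final: 0.028992


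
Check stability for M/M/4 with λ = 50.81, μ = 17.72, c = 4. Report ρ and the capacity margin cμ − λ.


Total capacity cμ = 4·17.72 = 70.88/hr
ρ = λ/(cμ) = 50.81/70.88 = 0.7168
Stable ⇔ ρ < 1: YES
Spare capacity = cμ − λ = 70.88 − 50.81 = 20.07/hr

Final: ρ = 0.7168; stable; margin = 20.07/hr


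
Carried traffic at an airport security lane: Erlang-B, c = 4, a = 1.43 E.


B(4,1.43) = 0.042351 (Erlang-B)
Carried load = a(1 − B) = 1.43·(1 − 0.042351) = 1.43·0.957649 = 1.3694 E

Final: 1.3694 Erlangs


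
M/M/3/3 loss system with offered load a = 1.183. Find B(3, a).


B(c,a) = (a^c/c!) / Σ_{k=0}^{c} a^k/k!
a^3/3! = 0.275933
Σ terms (k=0..3): 1.00000 + 1.18300 + 0.69974 + 0.27593 = 3.158677
B = 0.275933/3.158677 = 0.087357

Final: 0.087357


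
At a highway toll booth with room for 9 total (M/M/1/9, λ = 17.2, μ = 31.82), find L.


ρ = 17.2/31.82 = 0.5405
L = ρ[1 − (K+1)ρ^K + Kρ^(K+1)] / [(1−ρ)(1−ρ^(K+1))]
Numerator: 0.5405·(1 − 10·0.003940 + 9·0.002130) = 0.529605
Denominator: (0.4595)·(0.997870) = 0.458481
L = 0.529605/0.458481 = 1.1551

Final: 1.1551


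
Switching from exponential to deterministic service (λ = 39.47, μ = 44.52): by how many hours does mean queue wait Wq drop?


ρ = 39.47/44.52 = 0.8866
Wq(M/M/1) = ρ/(μ−λ) = 0.8866/5.05 = 0.17556 hr
Wq(M/D/1) = ρ/(2(μ−λ)) = 0.08778 hr
Savings = 0.17556 − 0.08778 = 0.08778 hr

Final: 0.08778 hr


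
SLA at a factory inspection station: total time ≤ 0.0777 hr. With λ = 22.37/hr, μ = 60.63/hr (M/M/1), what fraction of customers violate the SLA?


W ~ Exponential(μ−λ) for M/M/1.
μ − λ = 60.63 − 22.37 = 38.2600
P(W > t) = e^{−(μ−λ)t} = e^{−2.9728} = 0.051160

Final: 0.051160


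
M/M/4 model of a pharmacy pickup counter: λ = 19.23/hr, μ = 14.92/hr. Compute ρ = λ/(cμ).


ρ = λ/(cμ) = 19.23/(4·14.92) = 19.23/59.68 = 0.3222

Final: 0.3222


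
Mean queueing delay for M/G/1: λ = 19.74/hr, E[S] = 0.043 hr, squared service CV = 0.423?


ρ = λ·E[S] = 19.74·0.043 = 0.8488
E[S²] = E[S]²(1+C_s²) = 0.043²·(1+0.423) = 0.002631
Wq = λ·E[S²]/(2(1−ρ)) = 19.74·0.002631/(2·0.1512) = 0.17178 hr

Final: 0.17178 hr


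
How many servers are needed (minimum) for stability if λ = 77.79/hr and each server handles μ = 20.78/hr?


Stability requires cμ > λ ⇔ c > λ/μ.
λ/μ = 77.79/20.78 = 3.7435
Minimum integer c = ⌊3.7435⌋ + 1 = 4
Check: 4·20.78 = 83.12 > 77.79, while 3·20.78 = 62.34 ≤ 77.79

Final: 4 servers


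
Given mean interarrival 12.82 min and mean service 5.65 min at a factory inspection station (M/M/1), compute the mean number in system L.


λ = 60/12.82 = 4.6802 /hr
μ = 60/5.65 = 10.6195 /hr
ρ = λ/μ = 4.6802/10.6195 = 0.4407
L = ρ/(1−ρ) = 0.4407/0.5593 = 0.7880

Final: 0.7880


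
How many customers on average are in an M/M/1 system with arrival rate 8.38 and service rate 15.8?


ρ = λ/μ = 8.38/15.8 = 0.5304
L = ρ/(1−ρ) = 0.5304/(1 − 0.5304) = 0.5304/0.4696 = 1.1294

Final: 1.1294


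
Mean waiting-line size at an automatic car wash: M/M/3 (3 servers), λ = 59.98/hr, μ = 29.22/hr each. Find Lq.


a = λ/μ = 2.0527; ρ = a/3 = 0.6842
P₀ = 0.102831
Lq = P₀·a^c·ρ / (c!·(1−ρ)²) = 0.102831·8.64926·0.6842/(6·0.09971)
= 1.01725

Final: 1.01725


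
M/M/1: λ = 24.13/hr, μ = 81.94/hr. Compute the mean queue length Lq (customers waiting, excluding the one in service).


ρ = 24.13/81.94 = 0.2945
Lq = ρ²/(1−ρ) = 0.08672/0.7055 = 0.1229

Final: 0.1229


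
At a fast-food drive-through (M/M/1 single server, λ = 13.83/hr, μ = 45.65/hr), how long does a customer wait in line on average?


ρ = 13.83/45.65 = 0.3030
Wq = ρ/(μ−λ) = 0.3030/(45.65 − 13.83) = 0.3030/31.82 = 0.009521 hr

Final: 0.009521 hr


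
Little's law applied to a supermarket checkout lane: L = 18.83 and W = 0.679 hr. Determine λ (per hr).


λ = L/W = 18.83/0.679 = 27.7320 /hr

Final: 27.7320 /hr


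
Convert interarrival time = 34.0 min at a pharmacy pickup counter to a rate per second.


λ = 1/(interarrival time) in consistent units.
1 second = 0.0166667 min, so λ = 0.0166667/34.0 = 0.0004902 per second

Final: 0.0004902 /sec


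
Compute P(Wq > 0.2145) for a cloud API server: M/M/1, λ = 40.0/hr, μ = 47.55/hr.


ρ = 40.0/47.55 = 0.8412
P(Wq > t) = ρ·e^{−(μ−λ)t} = 0.8412·e^{−1.6195}
= 0.8412·0.198003 = 0.166564

Final: 0.166564


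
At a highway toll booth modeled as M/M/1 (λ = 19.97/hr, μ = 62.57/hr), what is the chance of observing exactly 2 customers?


ρ = 19.97/62.57 = 0.3192
P_n = (1−ρ)·ρ^n = (1 − 0.3192)·0.3192^2 = 0.6808·0.101865 = 0.069353

Final: 0.069353


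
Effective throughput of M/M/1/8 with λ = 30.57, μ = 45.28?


ρ = 0.6751; P_K = (1−ρ)ρ^8/(1−ρ^9) = 0.014443
λ_eff = λ(1 − P_K) = 30.57·(1 − 0.014443) = 30.57·0.985557 = 30.1285 /hr

Final: 30.1285 /hr


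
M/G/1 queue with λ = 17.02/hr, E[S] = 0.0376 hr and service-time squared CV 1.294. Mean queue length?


ρ = λ·E[S] = 17.02·0.0376 = 0.6400
Lq = ρ²(1+C_s²)/(2(1−ρ)) = 0.4095·(1+1.294)/(2·0.3600)
= 0.4095·2.2940/0.7201 = 1.30466

Final: 1.30466


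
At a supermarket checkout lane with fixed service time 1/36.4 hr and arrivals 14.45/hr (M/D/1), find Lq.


ρ = 14.45/36.4 = 0.3970
M/D/1: Lq = ρ²/(2(1−ρ)) = 0.1576/(2·0.6030) = 0.13067

Final: 0.13067


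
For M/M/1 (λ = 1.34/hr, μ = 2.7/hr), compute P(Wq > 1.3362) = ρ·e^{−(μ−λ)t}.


ρ = 1.34/2.7 = 0.4963
P(Wq > t) = ρ·e^{−(μ−λ)t} = 0.4963·e^{−1.8172}
= 0.4963·0.162475 = 0.080636

Final: 0.080636


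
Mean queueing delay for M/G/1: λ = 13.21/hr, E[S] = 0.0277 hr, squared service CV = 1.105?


ρ = λ·E[S] = 13.21·0.0277 = 0.3659
E[S²] = E[S]²(1+C_s²) = 0.0277²·(1+1.105) = 0.001615
Wq = λ·E[S²]/(2(1−ρ)) = 13.21·0.001615/(2·0.6341) = 0.01682 hr

Final: 0.01682 hr


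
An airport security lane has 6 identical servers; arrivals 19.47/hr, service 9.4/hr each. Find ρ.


ρ = λ/(cμ) = 19.47/(6·9.4) = 19.47/56.40 = 0.3452

Final: 0.3452


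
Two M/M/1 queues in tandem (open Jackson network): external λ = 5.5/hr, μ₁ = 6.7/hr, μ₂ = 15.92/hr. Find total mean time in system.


Each node sees arrival rate λ = 5.5/hr (tandem ⇒ throughput preserved).
W₁ = 1/(μ₁−λ) = 1/(6.7−5.5) = 0.83333 hr
W₂ = 1/(μ₂−λ) = 1/(15.92−5.5) = 0.09597 hr
W_total = W₁ + W₂ = 0.83333 + 0.09597 = 0.92930 hr

Final: 0.92930 hr


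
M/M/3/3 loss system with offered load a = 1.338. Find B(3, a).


B(c,a) = (a^c/c!) / Σ_{k=0}^{c} a^k/k!
a^3/3! = 0.399224
Σ terms (k=0..3): 1.00000 + 1.33800 + 0.89512 + 0.39922 = 3.632346
B = 0.399224/3.632346 = 0.109908

Final: 0.109908


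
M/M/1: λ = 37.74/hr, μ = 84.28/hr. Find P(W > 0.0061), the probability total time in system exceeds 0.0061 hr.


W ~ Exponential(μ−λ) for M/M/1.
μ − λ = 84.28 − 37.74 = 46.5400
P(W > t) = e^{−(μ−λ)t} = e^{−0.2839} = 0.752846

Final: 0.752846


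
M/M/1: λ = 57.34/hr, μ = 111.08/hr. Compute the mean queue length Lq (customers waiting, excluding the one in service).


ρ = 57.34/111.08 = 0.5162
Lq = ρ²/(1−ρ) = 0.2665/0.4838 = 0.5508

Final: 0.5508


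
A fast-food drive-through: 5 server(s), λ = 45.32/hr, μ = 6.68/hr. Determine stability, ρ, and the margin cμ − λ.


Total capacity cμ = 5·6.68 = 33.40/hr
ρ = λ/(cμ) = 45.32/33.40 = 1.3569
Stable ⇔ ρ < 1: NO
Spare capacity = cμ − λ = 33.40 − 45.32 = -11.92/hr

Final: ρ = 1.3569; unstable; margin = -11.92/hr


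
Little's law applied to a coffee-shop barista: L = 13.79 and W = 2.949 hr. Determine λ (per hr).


λ = L/W = 13.79/2.949 = 4.6762 /hr

Final: 4.6762 /hr


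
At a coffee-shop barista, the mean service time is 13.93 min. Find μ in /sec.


μ = 1/(service time) in consistent units.
1 second = 0.0166667 min, so μ = 0.0166667/13.93 = 0.001196 per second

Final: 0.001196 /sec


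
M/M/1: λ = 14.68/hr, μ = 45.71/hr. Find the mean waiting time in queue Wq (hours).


ρ = 14.68/45.71 = 0.3212
Wq = ρ/(μ−λ) = 0.3212/(45.71 − 14.68) = 0.3212/31.03 = 0.01035 hr

Final: 0.01035 hr


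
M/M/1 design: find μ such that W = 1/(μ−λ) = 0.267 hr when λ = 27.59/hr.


W = 1/(μ−λ) ⇒ μ − λ = 1/W = 1/0.267 = 3.7453
μ = λ + 1/W = 27.59 + 3.7453 = 31.3353 per hr

Final: 31.3353 /hr


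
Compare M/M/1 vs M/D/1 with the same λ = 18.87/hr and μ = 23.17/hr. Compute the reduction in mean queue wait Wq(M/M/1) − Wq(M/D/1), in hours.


ρ = 18.87/23.17 = 0.8144
Wq(M/M/1) = ρ/(μ−λ) = 0.8144/4.30 = 0.18940 hr
Wq(M/D/1) = ρ/(2(μ−λ)) = 0.09470 hr
Savings = 0.18940 − 0.09470 = 0.09470 hr

Final: 0.09470 hr


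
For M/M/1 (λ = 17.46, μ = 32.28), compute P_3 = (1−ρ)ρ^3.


ρ = 17.46/32.28 = 0.5409
P_n = (1−ρ)·ρ^n = (1 − 0.5409)·0.5409^3 = 0.4591·0.158246 = 0.072652

Final: 0.072652


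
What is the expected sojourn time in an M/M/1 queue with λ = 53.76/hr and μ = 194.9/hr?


W = 1/(μ−λ) = 1/(194.9 − 53.76) = 1/141.14 = 0.007085 hr

Final: 0.007085 hr


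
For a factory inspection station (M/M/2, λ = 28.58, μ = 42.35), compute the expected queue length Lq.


a = λ/μ = 0.6749; ρ = a/2 = 0.3374
P₀ = 0.495410
Lq = P₀·a^c·ρ / (c!·(1−ρ)²) = 0.495410·0.45543·0.3374/(2·0.43900)
= 0.08671

Final: 0.08671


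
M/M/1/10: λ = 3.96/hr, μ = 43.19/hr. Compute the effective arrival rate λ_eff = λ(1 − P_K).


ρ = 0.09169; P_K = (1−ρ)ρ^10/(1−ρ^11) = 3.814e-11
λ_eff = λ(1 − P_K) = 3.96·(1 − 3.814e-11) = 3.96·1.000000 = 3.9600 /hr

Final: 3.9600 /hr


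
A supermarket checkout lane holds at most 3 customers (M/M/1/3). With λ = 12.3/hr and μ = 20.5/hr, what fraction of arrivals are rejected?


ρ = λ/μ = 12.3/20.5 = 0.6000
P_K = (1−ρ)ρ^K/(1−ρ^(K+1)) = (0.4000·0.216000)/(1 − 0.129600)
= 0.086400/0.870400 = 0.099265

Final: 0.099265


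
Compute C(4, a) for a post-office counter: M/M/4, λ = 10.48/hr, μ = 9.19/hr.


a = λ/μ = 1.1404; ρ = a/4 = 0.2851
P₀ = 0.318845 (from M/M/c formula)
C(c,a) = [a^c/(c!(1−ρ))]·P₀ = [1.69115/(24·0.7149)]·0.318845
= 0.09856·0.318845 = 0.031427

Final: 0.031427


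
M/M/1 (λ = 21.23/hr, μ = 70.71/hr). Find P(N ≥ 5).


ρ = 21.23/70.71 = 0.3002
P(N ≥ n) = ρ^n = 0.3002^5 = 0.002440

Final: 0.002440


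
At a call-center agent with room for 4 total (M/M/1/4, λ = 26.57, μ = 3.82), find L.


ρ = 26.57/3.82 = 6.9555
L = ρ[1 − (K+1)ρ^K + Kρ^(K+1)] / [(1−ρ)(1−ρ^(K+1))]
Numerator: 6.9555·(1 − 5·2340.522206 + 4·16279.496080) = 371537.444571
Denominator: (-5.9555)·(-16278.496080) = 96946.540791
L = 371537.444571/96946.540791 = 3.8324

Final: 3.8324


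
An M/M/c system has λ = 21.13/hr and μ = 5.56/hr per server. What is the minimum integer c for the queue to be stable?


Stability requires cμ > λ ⇔ c > λ/μ.
λ/μ = 21.13/5.56 = 3.8004
Minimum integer c = ⌊3.8004⌋ + 1 = 4
Check: 4·5.56 = 22.24 > 21.13, while 3·5.56 = 16.68 ≤ 21.13

Final: 4 servers


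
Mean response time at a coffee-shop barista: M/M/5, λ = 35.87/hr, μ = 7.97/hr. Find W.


a = 4.5006; ρ = 0.9001; P₀ = 0.004951
Lq = P₀·a^c·ρ/(c!(1−ρ)²) = 6.87455
Wq = Lq/λ = 6.87455/35.87 = 0.19165 hr
W = Wq + 1/μ = 0.19165 + 0.12547 = 0.31712 hr

Final: 0.31712 hr


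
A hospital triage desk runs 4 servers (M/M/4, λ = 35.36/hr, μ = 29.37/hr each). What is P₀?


a = λ/μ = 35.36/29.37 = 1.2039; ρ = a/c = 0.3010
Σ_{k=0}^{3} a^k/k! (terms k=0..3) = 1.00000 + 1.20395 + 0.72475 + 0.29085 = 3.21955
Tail: a^4/(4!(1−ρ)) = 2.10103/(24·0.6990) = 0.12524
P₀ = 1/(3.21955 + 0.12524) = 1/3.34479 = 0.298973

Final: 0.298973


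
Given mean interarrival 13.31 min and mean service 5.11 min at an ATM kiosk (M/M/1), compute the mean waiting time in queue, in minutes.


λ = 60/13.31 = 4.5079 /hr
μ = 60/5.11 = 11.7417 /hr
ρ = λ/μ = 4.5079/11.7417 = 0.3839
Wq = ρ/(μ−λ) = 0.3839/(11.7417−4.5079) = 0.05307 hr
In minutes: 0.05307·60 = 3.184 min

Final: 3.184 min


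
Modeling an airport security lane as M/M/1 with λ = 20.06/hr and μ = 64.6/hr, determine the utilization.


ρ = λ/μ = 20.06/64.6 = 0.3105

Final: 0.3105


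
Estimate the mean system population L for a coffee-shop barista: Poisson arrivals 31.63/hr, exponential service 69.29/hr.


ρ = λ/μ = 31.63/69.29 = 0.4565
L = ρ/(1−ρ) = 0.4565/(1 − 0.4565) = 0.4565/0.5435 = 0.8399

Final: 0.8399


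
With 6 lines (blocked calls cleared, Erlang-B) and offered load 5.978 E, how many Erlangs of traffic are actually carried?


B(6,5.978) = 0.263377 (Erlang-B)
Carried load = a(1 − B) = 5.978·(1 − 0.263377) = 5.978·0.736623 = 4.4035 E

Final: 4.4035 Erlangs


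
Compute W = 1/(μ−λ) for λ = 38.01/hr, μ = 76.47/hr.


W = 1/(μ−λ) = 1/(76.47 − 38.01) = 1/38.46 = 0.02600 hr

Final: 0.02600 hr


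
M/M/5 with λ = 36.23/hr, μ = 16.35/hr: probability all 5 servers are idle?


a = λ/μ = 36.23/16.35 = 2.2159; ρ = a/c = 0.4432
Σ_{k=0}^{4} a^k/k! (terms k=0..4) = 1.00000 + 2.21590 + 2.45511 + 1.81343 + 1.00460 = 8.48904
Tail: a^5/(5!(1−ρ)) = 53.42603/(120·0.5568) = 0.79957
P₀ = 1/(8.48904 + 0.79957) = 1/9.28861 = 0.107659

Final: 0.107659


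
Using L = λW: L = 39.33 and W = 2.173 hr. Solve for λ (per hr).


λ = L/W = 39.33/2.173 = 18.0994 /hr

Final: 18.0994 /hr


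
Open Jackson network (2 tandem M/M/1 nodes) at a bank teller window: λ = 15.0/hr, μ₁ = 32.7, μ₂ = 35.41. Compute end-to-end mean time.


Each node sees arrival rate λ = 15.0/hr (tandem ⇒ throughput preserved).
W₁ = 1/(μ₁−λ) = 1/(32.7−15.0) = 0.05650 hr
W₂ = 1/(μ₂−λ) = 1/(35.41−15.0) = 0.04900 hr
W_total = W₁ + W₂ = 0.05650 + 0.04900 = 0.10549 hr

Final: 0.10549 hr


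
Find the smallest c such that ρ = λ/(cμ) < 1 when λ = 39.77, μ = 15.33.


Stability requires cμ > λ ⇔ c > λ/μ.
λ/μ = 39.77/15.33 = 2.5943
Minimum integer c = ⌊2.5943⌋ + 1 = 3
Check: 3·15.33 = 45.99 > 39.77, while 2·15.33 = 30.66 ≤ 39.77

Final: 3 servers


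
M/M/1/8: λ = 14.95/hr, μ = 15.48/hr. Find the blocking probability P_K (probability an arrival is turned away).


ρ = λ/μ = 14.95/15.48 = 0.9658
P_K = (1−ρ)ρ^K/(1−ρ^(K+1)) = (0.03424·0.756766)/(1 − 0.730857)
= 0.025910/0.269143 = 0.096268

Final: 0.096268


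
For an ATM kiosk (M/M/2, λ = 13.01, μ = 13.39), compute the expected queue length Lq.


a = λ/μ = 0.9716; ρ = a/2 = 0.4858
P₀ = 0.346067
Lq = P₀·a^c·ρ / (c!·(1−ρ)²) = 0.346067·0.94405·0.4858/(2·0.26439)
= 0.30015

Final: 0.30015


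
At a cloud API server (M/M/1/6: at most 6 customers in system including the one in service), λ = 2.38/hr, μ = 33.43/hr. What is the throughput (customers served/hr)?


ρ = 0.07119; P_K = (1−ρ)ρ^6/(1−ρ^7) = 0.0000001209
λ_eff = λ(1 − P_K) = 2.38·(1 − 0.0000001209) = 2.38·1.000000 = 2.3800 /hr

Final: 2.3800 /hr


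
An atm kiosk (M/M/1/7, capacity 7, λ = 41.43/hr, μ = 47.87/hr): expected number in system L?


ρ = 41.43/47.87 = 0.8655
L = ρ[1 − (K+1)ρ^K + Kρ^(K+1)] / [(1−ρ)(1−ρ^(K+1))]
Numerator: 0.8655·(1 − 8·0.363714 + 7·0.314784) = 0.254248
Denominator: (0.1345)·(0.685216) = 0.092183
L = 0.254248/0.092183 = 2.7581

Final: 2.7581


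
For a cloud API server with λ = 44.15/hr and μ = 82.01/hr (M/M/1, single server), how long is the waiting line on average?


ρ = 44.15/82.01 = 0.5383
Lq = ρ²/(1−ρ) = 0.2898/0.4617 = 0.6278

Final: 0.6278


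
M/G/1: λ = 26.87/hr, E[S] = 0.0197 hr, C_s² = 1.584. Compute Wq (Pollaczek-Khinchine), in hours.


ρ = λ·E[S] = 26.87·0.0197 = 0.5293
E[S²] = E[S]²(1+C_s²) = 0.0197²·(1+1.584) = 0.001003
Wq = λ·E[S²]/(2(1−ρ)) = 26.87·0.001003/(2·0.4707) = 0.02863 hr

Final: 0.02863 hr
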